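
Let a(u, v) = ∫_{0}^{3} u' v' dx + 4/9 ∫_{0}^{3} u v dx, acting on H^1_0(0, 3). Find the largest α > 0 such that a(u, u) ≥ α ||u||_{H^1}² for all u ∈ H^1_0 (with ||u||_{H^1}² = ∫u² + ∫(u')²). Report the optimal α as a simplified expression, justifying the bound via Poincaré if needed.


α = (4 + π^2)/(9 + π^2)

Coercivity of a(·,·) on H^1_0(0, 3) means a(u, u) ≥ α ||u||_{H^1}² for every u ∈ H^1_0.
The interval has length L = 3, and Poincaré/coercivity depend only on L. Here a(u, u) = ∫(u')² + (4/9)·∫u².
Here 0 < c = 4/9 < 1. The condition a(u,u) ≥ α||u||_{H^1}² reads (1−α)∫(u')² ≥ (α−c)∫u². Any admissible α is ≤ 1 (rapidly oscillating u have ∫u²/∫(u')² → 0), and α = 1 would force 0 ≥ (1−c)∫u², impossible since c < 1; so 1−α > 0. By the sharp Poincaré inequality on H^1_0 of an interval of length L, ∫(u')² ≥ (π/L)²∫u² with equality for the first sine mode sin(π(x−x₀)/L) (x₀ the left endpoint), so the inequality holds for all u iff (1−α)(π/L)² ≥ α − c, i.e. α ≤ ((π/L)² + c)/((π/L)² + 1) = (1 + c(L/π)²)/(1 + (L/π)²). With (π/L)² = π^2/9 and c = 4/9, the largest admissible constant is α = ((π/L)² + c)/((π/L)² + 1).
Simplifying, α = (4 + π^2)/(9 + π^2).


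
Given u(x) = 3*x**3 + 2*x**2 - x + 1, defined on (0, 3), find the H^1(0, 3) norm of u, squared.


||u||_{H^1}^2 = 671703/70

The H^1 norm (squared) on an interval (0, L) is
  ||u||_{H^1}^2 = ∫_0^L u(x)^2 dx + ∫_0^L u'(x)^2 dx.
Compute u'(x) = 9*x**2 + 4*x - 1.
Then u(x)^2 = 9*x**6 + 12*x**5 - 2*x**4 + 2*x**3 + 5*x**2 - 2*x + 1 and u'(x)^2 = 81*x**4 + 72*x**3 - 2*x**2 - 8*x + 1.
Integrate each monomial from 0 to 3 using ∫_0^3 c·x^n dx = c·3^(n+1)/(n+1):
  ∫_0^3 u(x)^2 dx = ∫_0^3 (9*x^6 + 12*x^5 - 2*x^4 + 2*x^3 + 5*x^2 - 2*x + 1) dx. Term by term:
    ∫_0^3 9*x^6 dx = 19683/7;  ∫_0^3 12*x^5 dx = 1458;  ∫_0^3 -2*x^4 dx = -486/5;
    ∫_0^3 2*x^3 dx = 81/2;  ∫_0^3 5*x^2 dx = 45;  ∫_0^3 -2*x dx = -9;
    ∫_0^3 1 dx = 3.
  Sum: 19683/7 + 1458 − 486/5 + 81/2 + 45 − 9 + 3 = 297651/70.
  ∫_0^3 u'(x)^2 dx = ∫_0^3 (81*x^4 + 72*x^3 - 2*x^2 - 8*x + 1) dx. Term by term:
    ∫_0^3 81*x^4 dx = 19683/5;  ∫_0^3 72*x^3 dx = 1458;  ∫_0^3 -2*x^2 dx = -18;
    ∫_0^3 -8*x dx = -36;  ∫_0^3 1 dx = 3.
  Sum: 19683/5 + 1458 − 18 − 36 + 3 = 26718/5.
Adding: ||u||_{H^1}^2 = 297651/70 + 26718/5 = 671703/70.


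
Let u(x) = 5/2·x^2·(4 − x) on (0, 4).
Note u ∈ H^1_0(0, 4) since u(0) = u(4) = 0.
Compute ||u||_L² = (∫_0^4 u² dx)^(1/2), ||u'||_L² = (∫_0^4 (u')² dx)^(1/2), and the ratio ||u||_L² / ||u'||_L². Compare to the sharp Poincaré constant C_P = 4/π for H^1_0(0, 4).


||u||_L² / ||u'||_L² = 2*sqrt(14)/7 < C_P = 4/π.

u(x) = 5/2·x^2·(4 − x), so u'(x) = 5*x*(8 - 3*x)/2.
u(x) = 5/2·x^2·(4 − x) vanishes at x = 0 and x = 4, so u ∈ H^1_0(0, 4). Differentiate via the product rule and integrate the resulting polynomials term by term.
  ∫_0^4 u² dx = ∫_0^4 (25*x^6/4 - 50*x^5 + 100*x^4) dx. Term by term:
    ∫_0^4 25*x^6/4 dx = 102400/7;  ∫_0^4 -50*x^5 dx = -102400/3;  ∫_0^4 100*x^4 dx = 20480.
  Sum: 102400/7 − 102400/3 + 20480 = 20480/21.
  ∫_0^4 (u')² dx = ∫_0^4 (225*x^4/4 - 300*x^3 + 400*x^2) dx. Term by term:
    ∫_0^4 225*x^4/4 dx = 11520;  ∫_0^4 -300*x^3 dx = -19200;  ∫_0^4 400*x^2 dx = 25600/3.
  Sum: 11520 − 19200 + 25600/3 = 2560/3.
∫_0^4 u² dx = 20480/21, so ||u||_L² = 64*sqrt(105)/21.
∫_0^4 (u')² dx = 2560/3, so ||u'||_L² = 16*sqrt(30)/3.
Ratio ||u||_L² / ||u'||_L² = 2*sqrt(14)/7.
Sharp Poincaré constant on H^1_0(0, 4) is C_P = L/π = 4/π, achieved by sin(π/4·x).
A polynomial bump cannot attain the sharp Poincaré constant (only the first sine eigenfunction does), so the ratio is strictly less than C_P, consistent with ||u||_L² ≤ C_P ||u'||_L².


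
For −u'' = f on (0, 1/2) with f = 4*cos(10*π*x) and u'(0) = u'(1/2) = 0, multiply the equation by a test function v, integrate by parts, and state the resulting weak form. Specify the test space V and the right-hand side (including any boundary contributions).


V = H^1(0, 1/2) (no boundary constraint on v; u is determined up to an additive constant); weak form: ∫_0^1/2 u'v' dx = ∫_0^1/2 (4*cos(10*π*x)) v dx for all v ∈ V.

Multiply both sides by a test function v and integrate from 0 to 1/2:
  ∫_0^1/2 −u''(x) v(x) dx = ∫_0^1/2 f(x) v(x) dx.
Integrate the LHS by parts once:
  ∫_0^1/2 −u'' v dx = −[u'(x) v(x)]_0^1/2 + ∫_0^1/2 u'(x) v'(x) dx.
Thus ∫_0^1/2 u'(x) v'(x) dx = ∫_0^1/2 f(x) v(x) dx + [u'(x) v(x)]_0^1/2.
Choose V so that boundary terms are either known or forced to vanish.
u has homogeneous Neumann: u'(0) = u'(1/2) = 0. So [u' v]_0^1/2 = 0·v(1/2) − 0·v(0) = 0 for any v; take V = H^1(0, 1/2).
Weak formulation: find u (satisfying any essential BC) such that ∫_0^1/2 u'(x) v'(x) dx = ∫_0^1/2 f v dx for all v ∈ V (homogeneous Neumann, so boundary terms vanish).
Substituting f(x) = 4*cos(10*π*x), the right-hand side is ∫_0^1/2 (4*cos(10*π*x)) v dx.
Compatibility check (pure Neumann): taking v ≡ 1 ∈ V gives 0 = ∫_0^1/2 f dx + (0) − (0), i.e. ∫_0^1/2 f dx must equal u'(0) − u'(1/2) = 0. Indeed ∫_0^1/2 (4*cos(10*π*x)) dx = 0, so the data are compatible. The solution is then unique only up to an additive constant (fix it e.g. by requiring ∫_0^1/2 u dx = 0).


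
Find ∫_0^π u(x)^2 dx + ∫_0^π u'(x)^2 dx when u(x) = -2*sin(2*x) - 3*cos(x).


||u||_{H^1(0,π)}^2 = 32 + 19*π

u'(x) = 3*sin(x) - 4*cos(2*x).
Expand u² and (u')² and integrate term by term on (0, π), using: for integers n ≥ 1, ∫_0^π sin²(nx) dx = ∫_0^π cos²(nx) dx = π/2; for n ≠ n', ∫_0^π sin(nx)sin(n'x) dx = ∫_0^π cos(nx)cos(n'x) dx = 0; and by product-to-sum, ∫_0^π sin(nx)cos(n'x) dx = ½∫_0^π [sin((n+n')x) + sin((n−n')x)] dx, which is 0 when n+n' is even and 2n/(n²−n'²) when n+n' is odd (it need not vanish on (0, π)).
  u² squared terms: (-3)²·∫cos(x)² dx = 9·π/2 = 9*π/2;  (-2)²·∫sin(2x)² dx = 4·π/2 = 2*π.
  u² cross terms: 2·(-3)·(-2)·∫cos(x)·sin(2x) dx = 12·(4/3) = 16.
  So ∫_0^π u² dx = 9*π/2 + 2*π + 16 = 16 + 13*π/2.
  (u')² squared terms: (-4)²·∫cos(2x)² dx = 16·π/2 = 8*π;  (3)²·∫sin(x)² dx = 9·π/2 = 9*π/2.
  (u')² cross terms: 2·(-4)·(3)·∫cos(2x)·sin(x) dx = -24·(-2/3) = 16.
  So ∫_0^π (u')² dx = 8*π + 9*π/2 + 16 = 16 + 25*π/2.
||u||_{H^1}^2 = (16 + 13*π/2) + (16 + 25*π/2) = 32 + 19*π.


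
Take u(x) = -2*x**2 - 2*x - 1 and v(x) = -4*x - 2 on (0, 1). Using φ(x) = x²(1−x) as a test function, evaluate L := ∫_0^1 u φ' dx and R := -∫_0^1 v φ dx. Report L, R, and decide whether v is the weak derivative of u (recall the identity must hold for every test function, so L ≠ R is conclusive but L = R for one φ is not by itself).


LHS = 11/30, RHS = 11/30. Yes, v = u' weakly.

u(x) = -2*x**2 - 2*x - 1, classical derivative u'(x) = -4*x - 2.
φ(x) = x²(1−x), so φ'(x) = x*(2 - 3*x).
Note φ(0) = φ(1) = 0, so the boundary term u·φ vanishes.
LHS = ∫_0^1 u(x) φ'(x) dx = ∫_0^1 (6*x^4 + 2*x^3 - x^2 - 2*x) dx. Term by term:
  ∫_0^1 6*x^4 dx = 6/5;  ∫_0^1 2*x^3 dx = 1/2;  ∫_0^1 -x^2 dx = -1/3;
  ∫_0^1 -2*x dx = -1.
Sum: 6/5 + 1/2 − 1/3 − 1 = 11/30.
So LHS = 11/30.
∫_0^1 v(x) φ(x) dx = ∫_0^1 (4*x^4 - 2*x^3 - 2*x^2) dx. Term by term:
  ∫_0^1 4*x^4 dx = 4/5;  ∫_0^1 -2*x^3 dx = -1/2;  ∫_0^1 -2*x^2 dx = -2/3.
Sum: 4/5 − 1/2 − 2/3 = -11/30.
So RHS = -∫_0^1 v(x) φ(x) dx = 11/30.
LHS = RHS, so the identity holds for this test φ.
Moreover u is smooth here and v(x) = u'(x) = -4*x - 2 pointwise, so the identity holds for every test function. Hence v is the weak derivative of u.


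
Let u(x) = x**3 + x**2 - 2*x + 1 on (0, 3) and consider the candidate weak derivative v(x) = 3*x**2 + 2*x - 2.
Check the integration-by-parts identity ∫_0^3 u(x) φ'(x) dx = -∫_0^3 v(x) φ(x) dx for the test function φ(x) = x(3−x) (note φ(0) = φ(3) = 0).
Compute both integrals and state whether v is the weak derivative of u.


LHS = -819/20, RHS = -819/20. Yes, v = u' weakly.

u(x) = x**3 + x**2 - 2*x + 1, classical derivative u'(x) = 3*x**2 + 2*x - 2.
φ(x) = x(3−x), so φ'(x) = 3 - 2*x.
Note φ(0) = φ(3) = 0, so the boundary term u·φ vanishes.
LHS = ∫_0^3 u(x) φ'(x) dx = ∫_0^3 (-2*x^4 + x^3 + 7*x^2 - 8*x + 3) dx. Term by term:
  ∫_0^3 -2*x^4 dx = -486/5;  ∫_0^3 x^3 dx = 81/4;  ∫_0^3 7*x^2 dx = 63;
  ∫_0^3 -8*x dx = -36;  ∫_0^3 3 dx = 9.
Sum: -486/5 + 81/4 + 63 − 36 + 9 = -819/20.
So LHS = -819/20.
∫_0^3 v(x) φ(x) dx = ∫_0^3 (-3*x^4 + 7*x^3 + 8*x^2 - 6*x) dx. Term by term:
  ∫_0^3 -3*x^4 dx = -729/5;  ∫_0^3 7*x^3 dx = 567/4;  ∫_0^3 8*x^2 dx = 72;
  ∫_0^3 -6*x dx = -27.
Sum: -729/5 + 567/4 + 72 − 27 = 819/20.
So RHS = -∫_0^3 v(x) φ(x) dx = -819/20.
LHS = RHS, so the identity holds for this test φ.
Moreover u is smooth here and v(x) = u'(x) = 3*x**2 + 2*x - 2 pointwise, so the identity holds for every test function. Hence v is the weak derivative of u.


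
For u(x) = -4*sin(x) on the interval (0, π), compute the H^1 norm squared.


||u||_{H^1(0,π)}^2 = 16*π

u'(x) = -4*cos(x).
Expand u² and (u')² and integrate term by term on (0, π), using: for integers n ≥ 1, ∫_0^π sin²(nx) dx = ∫_0^π cos²(nx) dx = π/2; for n ≠ n', ∫_0^π sin(nx)sin(n'x) dx = ∫_0^π cos(nx)cos(n'x) dx = 0; and by product-to-sum, ∫_0^π sin(nx)cos(n'x) dx = ½∫_0^π [sin((n+n')x) + sin((n−n')x)] dx, which is 0 when n+n' is even and 2n/(n²−n'²) when n+n' is odd (it need not vanish on (0, π)).
  u² squared terms: (-4)²·∫sin(x)² dx = 16·π/2 = 8*π.
  So ∫_0^π u² dx = 8*π.
  (u')² squared terms: (-4)²·∫cos(x)² dx = 16·π/2 = 8*π.
  So ∫_0^π (u')² dx = 8*π.
||u||_{H^1}^2 = (8*π) + (8*π) = 16*π.


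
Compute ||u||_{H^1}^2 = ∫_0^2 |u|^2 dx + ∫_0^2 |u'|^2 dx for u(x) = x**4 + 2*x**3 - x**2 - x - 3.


||u||_{H^1}^2 = 284056/315

The H^1 norm (squared) on an interval (0, L) is
  ||u||_{H^1}^2 = ∫_0^L u(x)^2 dx + ∫_0^L u'(x)^2 dx.
Compute u'(x) = 4*x**3 + 6*x**2 - 2*x - 1.
Then u(x)^2 = x**8 + 4*x**7 + 2*x**6 - 6*x**5 - 9*x**4 - 10*x**3 + 7*x**2 + 6*x + 9 and u'(x)^2 = 16*x**6 + 48*x**5 + 20*x**4 - 32*x**3 - 8*x**2 + 4*x + 1.
Integrate each monomial from 0 to 2 using ∫_0^2 c·x^n dx = c·2^(n+1)/(n+1):
  ∫_0^2 u(x)^2 dx = ∫_0^2 (x^8 + 4*x^7 + 2*x^6 - 6*x^5 - 9*x^4 - 10*x^3 + 7*x^2 + 6*x + 9) dx. Term by term:
    ∫_0^2 x^8 dx = 512/9;  ∫_0^2 4*x^7 dx = 128;  ∫_0^2 2*x^6 dx = 256/7;
    ∫_0^2 -6*x^5 dx = -64;  ∫_0^2 -9*x^4 dx = -288/5;  ∫_0^2 -10*x^3 dx = -40;
    ∫_0^2 7*x^2 dx = 56/3;  ∫_0^2 6*x dx = 12;  ∫_0^2 9 dx = 18.
  Sum: 512/9 + 128 + 256/7 − 64 − 288/5 − 40 + 56/3 + 12 + 18 = 34186/315.
  ∫_0^2 u'(x)^2 dx = ∫_0^2 (16*x^6 + 48*x^5 + 20*x^4 - 32*x^3 - 8*x^2 + 4*x + 1) dx. Term by term:
    ∫_0^2 16*x^6 dx = 2048/7;  ∫_0^2 48*x^5 dx = 512;  ∫_0^2 20*x^4 dx = 128;
    ∫_0^2 -32*x^3 dx = -128;  ∫_0^2 -8*x^2 dx = -64/3;  ∫_0^2 4*x dx = 8;
    ∫_0^2 1 dx = 2.
  Sum: 2048/7 + 512 + 128 − 128 − 64/3 + 8 + 2 = 16658/21.
Adding: ||u||_{H^1}^2 = 34186/315 + 16658/21 = 284056/315.


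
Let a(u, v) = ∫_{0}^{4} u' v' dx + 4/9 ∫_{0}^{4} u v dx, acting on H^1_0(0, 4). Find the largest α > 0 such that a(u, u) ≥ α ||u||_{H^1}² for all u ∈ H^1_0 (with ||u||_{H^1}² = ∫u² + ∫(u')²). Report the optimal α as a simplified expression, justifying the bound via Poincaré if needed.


α = (64/9 + π^2)/(π^2 + 16)

Coercivity of a(·,·) on H^1_0(0, 4) means a(u, u) ≥ α ||u||_{H^1}² for every u ∈ H^1_0.
The interval has length L = 4, and Poincaré/coercivity depend only on L. Here a(u, u) = ∫(u')² + (4/9)·∫u².
Here 0 < c = 4/9 < 1. The condition a(u,u) ≥ α||u||_{H^1}² reads (1−α)∫(u')² ≥ (α−c)∫u². Any admissible α is ≤ 1 (rapidly oscillating u have ∫u²/∫(u')² → 0), and α = 1 would force 0 ≥ (1−c)∫u², impossible since c < 1; so 1−α > 0. By the sharp Poincaré inequality on H^1_0 of an interval of length L, ∫(u')² ≥ (π/L)²∫u² with equality for the first sine mode sin(π(x−x₀)/L) (x₀ the left endpoint), so the inequality holds for all u iff (1−α)(π/L)² ≥ α − c, i.e. α ≤ ((π/L)² + c)/((π/L)² + 1) = (1 + c(L/π)²)/(1 + (L/π)²). With (π/L)² = π^2/16 and c = 4/9, the largest admissible constant is α = ((π/L)² + c)/((π/L)² + 1).
Simplifying, α = (64/9 + π^2)/(π^2 + 16).


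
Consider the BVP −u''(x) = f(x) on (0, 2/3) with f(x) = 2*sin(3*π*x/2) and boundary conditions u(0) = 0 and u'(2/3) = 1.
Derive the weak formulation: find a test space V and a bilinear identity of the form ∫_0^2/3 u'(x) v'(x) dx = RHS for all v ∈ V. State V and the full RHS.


V = {v ∈ H^1(0, 2/3) : v(0) = 0} (test functions vanish at x = 0 where u is specified); weak form: ∫_0^2/3 u'v' dx = ∫_0^2/3 (2*sin(3*π*x/2)) v dx + v(2/3) for all v ∈ V.

Multiply both sides by a test function v and integrate from 0 to 2/3:
  ∫_0^2/3 −u''(x) v(x) dx = ∫_0^2/3 f(x) v(x) dx.
Integrate the LHS by parts once:
  ∫_0^2/3 −u'' v dx = −[u'(x) v(x)]_0^2/3 + ∫_0^2/3 u'(x) v'(x) dx.
Thus ∫_0^2/3 u'(x) v'(x) dx = ∫_0^2/3 f(x) v(x) dx + [u'(x) v(x)]_0^2/3.
Choose V so that boundary terms are either known or forced to vanish.
Mixed BC: u(0) = 0 (Dirichlet) and u'(2/3) = 1 (Neumann). Define V = {v ∈ H^1(0, 2/3) : v(0) = 0}. Then [u' v]_0^2/3 = u'(2/3)·v(2/3) − u'(0)·0 = v(2/3).
Weak formulation: find u (satisfying any essential BC) such that ∫_0^2/3 u'(x) v'(x) dx = ∫_0^2/3 f v dx + v(2/3) for all v ∈ V (Dirichlet at 0 absorbed into V; Neumann datum at x = 2/3 contributes the boundary term).
Substituting f(x) = 2*sin(3*π*x/2), the right-hand side is ∫_0^2/3 (2*sin(3*π*x/2)) v dx + v(2/3).


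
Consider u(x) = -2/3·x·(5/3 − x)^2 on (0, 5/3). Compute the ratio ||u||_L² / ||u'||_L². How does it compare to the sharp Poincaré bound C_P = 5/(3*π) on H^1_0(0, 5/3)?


||u||_L² / ||u'||_L² = 5*sqrt(14)/42 < C_P = 5/(3*π).

u(x) = -2/3·x·(5/3 − x)^2, so u'(x) = -2*x^2 + 40*x/9 - 50/27.
u(x) = -2/3·x·(5/3 − x)^2 vanishes at x = 0 and x = 5/3, so u ∈ H^1_0(0, 5/3). Differentiate via the product rule and integrate the resulting polynomials term by term.
  ∫_0^5/3 u² dx = ∫_0^5/3 (4*x^6/9 - 80*x^5/27 + 200*x^4/27 - 2000*x^3/243 + 2500*x^2/729) dx. Term by term:
    ∫_0^5/3 4*x^6/9 dx = 312500/137781;  ∫_0^5/3 -80*x^5/27 dx = -625000/59049;  ∫_0^5/3 200*x^4/27 dx = 125000/6561;
    ∫_0^5/3 -2000*x^3/243 dx = -312500/19683;  ∫_0^5/3 2500*x^2/729 dx = 312500/59049.
  Sum: 312500/137781 − 625000/59049 + 125000/6561 − 312500/19683 + 312500/59049 = 62500/413343.
  ∫_0^5/3 (u')² dx = ∫_0^5/3 (4*x^4 - 160*x^3/9 + 2200*x^2/81 - 4000*x/243 + 2500/729) dx. Term by term:
    ∫_0^5/3 4*x^4 dx = 2500/243;  ∫_0^5/3 -160*x^3/9 dx = -25000/729;  ∫_0^5/3 2200*x^2/81 dx = 275000/6561;
    ∫_0^5/3 -4000*x/243 dx = -50000/2187;  ∫_0^5/3 2500/729 dx = 12500/2187.
  Sum: 2500/243 − 25000/729 + 275000/6561 − 50000/2187 + 12500/2187 = 5000/6561.
∫_0^5/3 u² dx = 62500/413343, so ||u||_L² = 250*sqrt(7)/1701.
∫_0^5/3 (u')² dx = 5000/6561, so ||u'||_L² = 50*sqrt(2)/81.
Ratio ||u||_L² / ||u'||_L² = 5*sqrt(14)/42.
Sharp Poincaré constant on H^1_0(0, 5/3) is C_P = L/π = 5/(3*π), achieved by sin(3*π/5·x).
A polynomial bump cannot attain the sharp Poincaré constant (only the first sine eigenfunction does), so the ratio is strictly less than C_P, consistent with ||u||_L² ≤ C_P ||u'||_L².


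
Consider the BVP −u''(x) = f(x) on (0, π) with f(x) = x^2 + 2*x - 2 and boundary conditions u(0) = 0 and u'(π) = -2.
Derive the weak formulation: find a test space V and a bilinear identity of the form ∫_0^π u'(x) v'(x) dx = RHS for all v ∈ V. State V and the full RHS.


V = {v ∈ H^1(0, π) : v(0) = 0} (test functions vanish at x = 0 where u is specified); weak form: ∫_0^π u'v' dx = ∫_0^π (x^2 + 2*x - 2) v dx − 2·v(π) for all v ∈ V.

Multiply both sides by a test function v and integrate from 0 to π:
  ∫_0^π −u''(x) v(x) dx = ∫_0^π f(x) v(x) dx.
Integrate the LHS by parts once:
  ∫_0^π −u'' v dx = −[u'(x) v(x)]_0^π + ∫_0^π u'(x) v'(x) dx.
Thus ∫_0^π u'(x) v'(x) dx = ∫_0^π f(x) v(x) dx + [u'(x) v(x)]_0^π.
Choose V so that boundary terms are either known or forced to vanish.
Mixed BC: u(0) = 0 (Dirichlet) and u'(π) = -2 (Neumann). Define V = {v ∈ H^1(0, π) : v(0) = 0}. Then [u' v]_0^π = u'(π)·v(π) − u'(0)·0 = − 2·v(π).
Weak formulation: find u (satisfying any essential BC) such that ∫_0^π u'(x) v'(x) dx = ∫_0^π f v dx − 2·v(π) for all v ∈ V (Dirichlet at 0 absorbed into V; Neumann datum at x = π contributes the boundary term).
Substituting f(x) = x^2 + 2*x - 2, the right-hand side is ∫_0^π (x^2 + 2*x - 2) v dx − 2·v(π).


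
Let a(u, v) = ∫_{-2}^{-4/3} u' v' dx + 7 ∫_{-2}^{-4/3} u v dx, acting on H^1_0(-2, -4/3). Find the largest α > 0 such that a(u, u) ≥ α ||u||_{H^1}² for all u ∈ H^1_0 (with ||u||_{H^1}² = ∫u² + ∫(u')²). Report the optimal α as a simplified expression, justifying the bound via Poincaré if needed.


α = 1

Coercivity of a(·,·) on H^1_0(-2, -4/3) means a(u, u) ≥ α ||u||_{H^1}² for every u ∈ H^1_0.
The interval has length L = 2/3, and Poincaré/coercivity depend only on L. Here a(u, u) = ∫(u')² + (7)·∫u².
Here c = 7 ≥ 1, so a(u,u) = ∫(u')² + c∫u² ≥ ∫(u')² + ∫u² = ||u||_{H^1}², i.e. α = 1 works. No larger α is possible: a(u,u) ≥ α||u||_{H^1}² means (1−α)∫(u')² ≥ (α−c)∫u², and for the modes u_n = sin(nπ(x−x₀)/L) (x₀ the left endpoint) one has ∫u_n²/∫(u_n')² = (L/(nπ))² → 0, so a(u_n,u_n)/||u_n||_{H^1}² → 1. Hence the optimal constant is α = 1.
Therefore α = 1.


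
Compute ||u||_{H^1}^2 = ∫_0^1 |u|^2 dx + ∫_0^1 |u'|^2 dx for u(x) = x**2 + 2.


||u||_{H^1}^2 = 103/15

The H^1 norm (squared) on an interval (0, L) is
  ||u||_{H^1}^2 = ∫_0^L u(x)^2 dx + ∫_0^L u'(x)^2 dx.
Compute u'(x) = 2*x.
Then u(x)^2 = x**4 + 4*x**2 + 4 and u'(x)^2 = 4*x**2.
Integrate each monomial from 0 to 1 using ∫_0^1 c·x^n dx = c·1^(n+1)/(n+1):
  ∫_0^1 u(x)^2 dx = ∫_0^1 (x^4 + 4*x^2 + 4) dx. Term by term:
    ∫_0^1 x^4 dx = 1/5;  ∫_0^1 4*x^2 dx = 4/3;  ∫_0^1 4 dx = 4.
  Sum: 1/5 + 4/3 + 4 = 83/15.
  ∫_0^1 u'(x)^2 dx = ∫_0^1 (4*x^2) dx. Term by term:
    ∫_0^1 4*x^2 dx = 4/3.
Adding: ||u||_{H^1}^2 = 83/15 + 4/3 = 103/15.


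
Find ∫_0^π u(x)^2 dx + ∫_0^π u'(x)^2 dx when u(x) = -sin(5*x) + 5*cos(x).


||u||_{H^1(0,π)}^2 = 38*π

u'(x) = -5*sin(x) - 5*cos(5*x).
Expand u² and (u')² and integrate term by term on (0, π), using: for integers n ≥ 1, ∫_0^π sin²(nx) dx = ∫_0^π cos²(nx) dx = π/2; for n ≠ n', ∫_0^π sin(nx)sin(n'x) dx = ∫_0^π cos(nx)cos(n'x) dx = 0; and by product-to-sum, ∫_0^π sin(nx)cos(n'x) dx = ½∫_0^π [sin((n+n')x) + sin((n−n')x)] dx, which is 0 when n+n' is even and 2n/(n²−n'²) when n+n' is odd (it need not vanish on (0, π)).
  u² squared terms: (-1)²·∫sin(5x)² dx = 1·π/2 = π/2;  (5)²·∫cos(x)² dx = 25·π/2 = 25*π/2.
  u² cross terms: 2·(-1)·(5)·∫sin(5x)·cos(x) dx = -10·(0) = 0.
  So ∫_0^π u² dx = π/2 + 25*π/2 + 0 = 13*π.
  (u')² squared terms: (-5)²·∫cos(5x)² dx = 25·π/2 = 25*π/2;  (-5)²·∫sin(x)² dx = 25·π/2 = 25*π/2.
  (u')² cross terms: 2·(-5)·(-5)·∫cos(5x)·sin(x) dx = 50·(0) = 0.
  So ∫_0^π (u')² dx = 25*π/2 + 25*π/2 + 0 = 25*π.
||u||_{H^1}^2 = (13*π) + (25*π) = 38*π.


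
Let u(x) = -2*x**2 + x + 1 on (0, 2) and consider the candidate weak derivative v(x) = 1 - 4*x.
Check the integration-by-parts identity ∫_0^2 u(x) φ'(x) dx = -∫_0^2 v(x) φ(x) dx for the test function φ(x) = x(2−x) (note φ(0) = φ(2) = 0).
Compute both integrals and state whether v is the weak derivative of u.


LHS = 4, RHS = 4. Yes, v = u' weakly.

u(x) = -2*x**2 + x + 1, classical derivative u'(x) = 1 - 4*x.
φ(x) = x(2−x), so φ'(x) = 2 - 2*x.
Note φ(0) = φ(2) = 0, so the boundary term u·φ vanishes.
LHS = ∫_0^2 u(x) φ'(x) dx = ∫_0^2 (4*x^3 - 6*x^2 + 2) dx. Term by term:
  ∫_0^2 4*x^3 dx = 16;  ∫_0^2 -6*x^2 dx = -16;  ∫_0^2 2 dx = 4.
Sum: 16 − 16 + 4 = 4.
So LHS = 4.
∫_0^2 v(x) φ(x) dx = ∫_0^2 (4*x^3 - 9*x^2 + 2*x) dx. Term by term:
  ∫_0^2 4*x^3 dx = 16;  ∫_0^2 -9*x^2 dx = -24;  ∫_0^2 2*x dx = 4.
Sum: 16 − 24 + 4 = -4.
So RHS = -∫_0^2 v(x) φ(x) dx = 4.
LHS = RHS, so the identity holds for this test φ.
Moreover u is smooth here and v(x) = u'(x) = 1 - 4*x pointwise, so the identity holds for every test function. Hence v is the weak derivative of u.


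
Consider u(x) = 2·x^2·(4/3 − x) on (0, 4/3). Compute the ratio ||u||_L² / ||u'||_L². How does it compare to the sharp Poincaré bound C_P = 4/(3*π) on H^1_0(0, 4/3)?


||u||_L² / ||u'||_L² = 2*sqrt(14)/21 < C_P = 4/(3*π).

u(x) = 2·x^2·(4/3 − x), so u'(x) = 2*x*(8 - 9*x)/3.
u(x) = 2·x^2·(4/3 − x) vanishes at x = 0 and x = 4/3, so u ∈ H^1_0(0, 4/3). Differentiate via the product rule and integrate the resulting polynomials term by term.
  ∫_0^4/3 u² dx = ∫_0^4/3 (4*x^6 - 32*x^5/3 + 64*x^4/9) dx. Term by term:
    ∫_0^4/3 4*x^6 dx = 65536/15309;  ∫_0^4/3 -32*x^5/3 dx = -65536/6561;  ∫_0^4/3 64*x^4/9 dx = 65536/10935.
  Sum: 65536/15309 − 65536/6561 + 65536/10935 = 65536/229635.
  ∫_0^4/3 (u')² dx = ∫_0^4/3 (36*x^4 - 64*x^3 + 256*x^2/9) dx. Term by term:
    ∫_0^4/3 36*x^4 dx = 4096/135;  ∫_0^4/3 -64*x^3 dx = -4096/81;  ∫_0^4/3 256*x^2/9 dx = 16384/729.
  Sum: 4096/135 − 4096/81 + 16384/729 = 8192/3645.
∫_0^4/3 u² dx = 65536/229635, so ||u||_L² = 256*sqrt(35)/2835.
∫_0^4/3 (u')² dx = 8192/3645, so ||u'||_L² = 64*sqrt(10)/135.
Ratio ||u||_L² / ||u'||_L² = 2*sqrt(14)/21.
Sharp Poincaré constant on H^1_0(0, 4/3) is C_P = L/π = 4/(3*π), achieved by sin(3*π/4·x).
A polynomial bump cannot attain the sharp Poincaré constant (only the first sine eigenfunction does), so the ratio is strictly less than C_P, consistent with ||u||_L² ≤ C_P ||u'||_L².


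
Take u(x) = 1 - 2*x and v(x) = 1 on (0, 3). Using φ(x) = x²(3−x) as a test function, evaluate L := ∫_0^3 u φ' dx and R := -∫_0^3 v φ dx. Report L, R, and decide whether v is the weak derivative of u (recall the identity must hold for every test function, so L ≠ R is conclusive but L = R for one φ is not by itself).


LHS = 27/2, RHS = -27/4. No, v is not the weak derivative of u.

u(x) = 1 - 2*x, classical derivative u'(x) = -2.
φ(x) = x²(3−x), so φ'(x) = 3*x*(2 - x).
Note φ(0) = φ(3) = 0, so the boundary term u·φ vanishes.
LHS = ∫_0^3 u(x) φ'(x) dx = ∫_0^3 (6*x^3 - 15*x^2 + 6*x) dx. Term by term:
  ∫_0^3 6*x^3 dx = 243/2;  ∫_0^3 -15*x^2 dx = -135;  ∫_0^3 6*x dx = 27.
Sum: 243/2 − 135 + 27 = 27/2.
So LHS = 27/2.
∫_0^3 v(x) φ(x) dx = ∫_0^3 (-x^3 + 3*x^2) dx. Term by term:
  ∫_0^3 -x^3 dx = -81/4;  ∫_0^3 3*x^2 dx = 27.
Sum: -81/4 + 27 = 27/4.
So RHS = -∫_0^3 v(x) φ(x) dx = -27/4.
LHS − RHS = 81/4 ≠ 0, so the identity fails.
(For a valid weak derivative the identity must hold for EVERY test function, in particular this one. The failure shows v is NOT the weak derivative of u.)
Correct weak derivative would be u'(x) = -2.


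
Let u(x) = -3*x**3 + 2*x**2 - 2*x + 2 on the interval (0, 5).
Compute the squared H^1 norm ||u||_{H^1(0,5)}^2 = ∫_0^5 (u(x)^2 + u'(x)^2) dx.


||u||_{H^1}^2 = 2474915/21

The H^1 norm (squared) on an interval (0, L) is
  ||u||_{H^1}^2 = ∫_0^L u(x)^2 dx + ∫_0^L u'(x)^2 dx.
Compute u'(x) = -9*x**2 + 4*x - 2.
Then u(x)^2 = 9*x**6 - 12*x**5 + 16*x**4 - 20*x**3 + 12*x**2 - 8*x + 4 and u'(x)^2 = 81*x**4 - 72*x**3 + 52*x**2 - 16*x + 4.
Integrate each monomial from 0 to 5 using ∫_0^5 c·x^n dx = c·5^(n+1)/(n+1):
  ∫_0^5 u(x)^2 dx = ∫_0^5 (9*x^6 - 12*x^5 + 16*x^4 - 20*x^3 + 12*x^2 - 8*x + 4) dx. Term by term:
    ∫_0^5 9*x^6 dx = 703125/7;  ∫_0^5 -12*x^5 dx = -31250;  ∫_0^5 16*x^4 dx = 10000;
    ∫_0^5 -20*x^3 dx = -3125;  ∫_0^5 12*x^2 dx = 500;  ∫_0^5 -8*x dx = -100;
    ∫_0^5 4 dx = 20.
  Sum: 703125/7 − 31250 + 10000 − 3125 + 500 − 100 + 20 = 535440/7.
  ∫_0^5 u'(x)^2 dx = ∫_0^5 (81*x^4 - 72*x^3 + 52*x^2 - 16*x + 4) dx. Term by term:
    ∫_0^5 81*x^4 dx = 50625;  ∫_0^5 -72*x^3 dx = -11250;  ∫_0^5 52*x^2 dx = 6500/3;
    ∫_0^5 -16*x dx = -200;  ∫_0^5 4 dx = 20.
  Sum: 50625 − 11250 + 6500/3 − 200 + 20 = 124085/3.
Adding: ||u||_{H^1}^2 = 535440/7 + 124085/3 = 2474915/21.


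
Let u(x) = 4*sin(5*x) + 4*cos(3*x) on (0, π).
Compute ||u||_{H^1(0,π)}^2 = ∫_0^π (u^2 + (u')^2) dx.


||u||_{H^1(0,π)}^2 = 288*π

u'(x) = -12*sin(3*x) + 20*cos(5*x).
Expand u² and (u')² and integrate term by term on (0, π), using: for integers n ≥ 1, ∫_0^π sin²(nx) dx = ∫_0^π cos²(nx) dx = π/2; for n ≠ n', ∫_0^π sin(nx)sin(n'x) dx = ∫_0^π cos(nx)cos(n'x) dx = 0; and by product-to-sum, ∫_0^π sin(nx)cos(n'x) dx = ½∫_0^π [sin((n+n')x) + sin((n−n')x)] dx, which is 0 when n+n' is even and 2n/(n²−n'²) when n+n' is odd (it need not vanish on (0, π)).
  u² squared terms: (4)²·∫cos(3x)² dx = 16·π/2 = 8*π;  (4)²·∫sin(5x)² dx = 16·π/2 = 8*π.
  u² cross terms: 2·(4)·(4)·∫cos(3x)·sin(5x) dx = 32·(0) = 0.
  So ∫_0^π u² dx = 8*π + 8*π + 0 = 16*π.
  (u')² squared terms: (-12)²·∫sin(3x)² dx = 144·π/2 = 72*π;  (20)²·∫cos(5x)² dx = 400·π/2 = 200*π.
  (u')² cross terms: 2·(-12)·(20)·∫sin(3x)·cos(5x) dx = -480·(0) = 0.
  So ∫_0^π (u')² dx = 72*π + 200*π + 0 = 272*π.
||u||_{H^1}^2 = (16*π) + (272*π) = 288*π.


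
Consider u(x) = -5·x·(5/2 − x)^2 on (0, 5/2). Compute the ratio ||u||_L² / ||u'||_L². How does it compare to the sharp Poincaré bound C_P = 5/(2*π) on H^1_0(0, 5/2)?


||u||_L² / ||u'||_L² = 5*sqrt(14)/28 < C_P = 5/(2*π).

u(x) = -5·x·(5/2 − x)^2, so u'(x) = -15*x^2 + 50*x - 125/4.
u(x) = -5·x·(5/2 − x)^2 vanishes at x = 0 and x = 5/2, so u ∈ H^1_0(0, 5/2). Differentiate via the product rule and integrate the resulting polynomials term by term.
  ∫_0^5/2 u² dx = ∫_0^5/2 (25*x^6 - 250*x^5 + 1875*x^4/2 - 3125*x^3/2 + 15625*x^2/16) dx. Term by term:
    ∫_0^5/2 25*x^6 dx = 1953125/896;  ∫_0^5/2 -250*x^5 dx = -1953125/192;  ∫_0^5/2 1875*x^4/2 dx = 1171875/64;
    ∫_0^5/2 -3125*x^3/2 dx = -1953125/128;  ∫_0^5/2 15625*x^2/16 dx = 1953125/384.
  Sum: 1953125/896 − 1953125/192 + 1171875/64 − 1953125/128 + 1953125/384 = 390625/2688.
  ∫_0^5/2 (u')² dx = ∫_0^5/2 (225*x^4 - 1500*x^3 + 6875*x^2/2 - 3125*x + 15625/16) dx. Term by term:
    ∫_0^5/2 225*x^4 dx = 140625/32;  ∫_0^5/2 -1500*x^3 dx = -234375/16;  ∫_0^5/2 6875*x^2/2 dx = 859375/48;
    ∫_0^5/2 -3125*x dx = -78125/8;  ∫_0^5/2 15625/16 dx = 78125/32.
  Sum: 140625/32 − 234375/16 + 859375/48 − 78125/8 + 78125/32 = 15625/48.
∫_0^5/2 u² dx = 390625/2688, so ||u||_L² = 625*sqrt(42)/336.
∫_0^5/2 (u')² dx = 15625/48, so ||u'||_L² = 125*sqrt(3)/12.
Ratio ||u||_L² / ||u'||_L² = 5*sqrt(14)/28.
Sharp Poincaré constant on H^1_0(0, 5/2) is C_P = L/π = 5/(2*π), achieved by sin(2*π/5·x).
A polynomial bump cannot attain the sharp Poincaré constant (only the first sine eigenfunction does), so the ratio is strictly less than C_P, consistent with ||u||_L² ≤ C_P ||u'||_L².


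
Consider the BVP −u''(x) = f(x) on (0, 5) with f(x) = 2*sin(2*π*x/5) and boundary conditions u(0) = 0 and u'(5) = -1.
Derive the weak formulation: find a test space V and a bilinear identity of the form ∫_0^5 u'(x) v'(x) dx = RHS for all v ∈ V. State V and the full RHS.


V = {v ∈ H^1(0, 5) : v(0) = 0} (test functions vanish at x = 0 where u is specified); weak form: ∫_0^5 u'v' dx = ∫_0^5 (2*sin(2*π*x/5)) v dx − v(5) for all v ∈ V.

Multiply both sides by a test function v and integrate from 0 to 5:
  ∫_0^5 −u''(x) v(x) dx = ∫_0^5 f(x) v(x) dx.
Integrate the LHS by parts once:
  ∫_0^5 −u'' v dx = −[u'(x) v(x)]_0^5 + ∫_0^5 u'(x) v'(x) dx.
Thus ∫_0^5 u'(x) v'(x) dx = ∫_0^5 f(x) v(x) dx + [u'(x) v(x)]_0^5.
Choose V so that boundary terms are either known or forced to vanish.
Mixed BC: u(0) = 0 (Dirichlet) and u'(5) = -1 (Neumann). Define V = {v ∈ H^1(0, 5) : v(0) = 0}. Then [u' v]_0^5 = u'(5)·v(5) − u'(0)·0 = − v(5).
Weak formulation: find u (satisfying any essential BC) such that ∫_0^5 u'(x) v'(x) dx = ∫_0^5 f v dx − v(5) for all v ∈ V (Dirichlet at 0 absorbed into V; Neumann datum at x = 5 contributes the boundary term).
Substituting f(x) = 2*sin(2*π*x/5), the right-hand side is ∫_0^5 (2*sin(2*π*x/5)) v dx − v(5).


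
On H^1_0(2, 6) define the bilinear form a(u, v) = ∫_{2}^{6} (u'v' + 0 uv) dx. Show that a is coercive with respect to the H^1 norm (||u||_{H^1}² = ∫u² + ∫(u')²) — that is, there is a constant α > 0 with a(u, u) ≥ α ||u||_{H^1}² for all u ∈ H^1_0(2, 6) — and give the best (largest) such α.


α = π^2/(π^2 + 16)

Coercivity of a(·,·) on H^1_0(2, 6) means a(u, u) ≥ α ||u||_{H^1}² for every u ∈ H^1_0.
The interval has length L = 4, and Poincaré/coercivity depend only on L. Here a(u, u) = ∫(u')² + (0)·∫u².
Here c = 0, so a(u,u) = ∫(u')² alone. The condition a(u,u) ≥ α||u||_{H^1}² reads (1−α)∫(u')² ≥ (α−c)∫u². Any admissible α is ≤ 1 (rapidly oscillating u have ∫u²/∫(u')² → 0), and α = 1 would force 0 ≥ (1−c)∫u², impossible since c < 1; so 1−α > 0. By the sharp Poincaré inequality on H^1_0 of an interval of length L, ∫(u')² ≥ (π/L)²∫u² with equality for the first sine mode sin(π(x−x₀)/L) (x₀ the left endpoint), so the inequality holds for all u iff (1−α)(π/L)² ≥ α − c, i.e. α ≤ ((π/L)² + c)/((π/L)² + 1) = (1 + c(L/π)²)/(1 + (L/π)²). (Direct route, valid since c ≤ 0: Poincaré gives c∫u² ≥ c(L/π)²∫(u')², so a(u,u) ≥ (1 + c(L/π)²)∫(u')², while ||u||_{H^1}² ≤ (1 + (L/π)²)∫(u')²; dividing yields the same α.) With (π/L)² = π^2/16 and c = 0, the largest admissible constant is α = ((π/L)² + c)/((π/L)² + 1).
Simplifying, α = π^2/(π^2 + 16).


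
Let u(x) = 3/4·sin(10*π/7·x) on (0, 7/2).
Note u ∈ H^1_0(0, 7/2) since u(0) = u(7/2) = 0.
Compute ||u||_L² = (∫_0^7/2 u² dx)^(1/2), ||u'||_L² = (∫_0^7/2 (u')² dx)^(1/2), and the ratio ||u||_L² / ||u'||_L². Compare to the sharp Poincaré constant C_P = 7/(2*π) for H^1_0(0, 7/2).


||u||_L² / ||u'||_L² = 7/(10*π) < C_P = 7/(2*π).

u(x) = 3/4·sin(10*π/7·x), so u'(x) = 15*π*cos(10*π*x/7)/14.
Writing u(x) = A·sin(kπx/L) with A = 3/4 and k = 5, use ∫_0^L sin²(kπx/L) dx = L/2 and ∫_0^L cos²(kπx/L) dx = L/2.
u² = 9/16·sin²(10*π/7·x) and (u')² = 225*π^2/196·cos²(10*π/7·x), and each of sin², cos² integrates to L/2 = 7/4 over (0, 7/2).
∫_0^7/2 u² dx = 63/64, so ||u||_L² = 3*sqrt(7)/8.
∫_0^7/2 (u')² dx = 225*π^2/112, so ||u'||_L² = 15*sqrt(7)*π/28.
Ratio ||u||_L² / ||u'||_L² = 7/(10*π).
Sharp Poincaré constant on H^1_0(0, 7/2) is C_P = L/π = 7/(2*π), achieved by sin(2*π/7·x).
This is the k = 5 harmonic; the ratio L/(kπ) is strictly less than C_P = L/π, consistent with the sharp inequality ||u||_L² ≤ C_P ||u'||_L².


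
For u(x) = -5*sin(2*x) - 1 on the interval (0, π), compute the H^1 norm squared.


||u||_{H^1(0,π)}^2 = 127*π/2

u'(x) = -10*cos(2*x).
Expand u² and (u')² and integrate term by term on (0, π), using: for integers n ≥ 1, ∫_0^π sin²(nx) dx = ∫_0^π cos²(nx) dx = π/2; for n ≠ n', ∫_0^π sin(nx)sin(n'x) dx = ∫_0^π cos(nx)cos(n'x) dx = 0; and by product-to-sum, ∫_0^π sin(nx)cos(n'x) dx = ½∫_0^π [sin((n+n')x) + sin((n−n')x)] dx, which is 0 when n+n' is even and 2n/(n²−n'²) when n+n' is odd (it need not vanish on (0, π)). For the constant mode: ∫_0^π 1 dx = π, ∫_0^π cos(nx) dx = 0, ∫_0^π sin(nx) dx = (1−(−1)^n)/n.
  u² squared terms: (-1)²·∫1 dx = 1·π = π;  (-5)²·∫sin(2x)² dx = 25·π/2 = 25*π/2.
  u² cross terms: 2·(-1)·(-5)·∫1·sin(2x) dx = 10·(0) = 0.
  So ∫_0^π u² dx = π + 25*π/2 + 0 = 27*π/2.
  (u')² squared terms: (-10)²·∫cos(2x)² dx = 100·π/2 = 50*π.
  So ∫_0^π (u')² dx = 50*π.
||u||_{H^1}^2 = (27*π/2) + (50*π) = 127*π/2.


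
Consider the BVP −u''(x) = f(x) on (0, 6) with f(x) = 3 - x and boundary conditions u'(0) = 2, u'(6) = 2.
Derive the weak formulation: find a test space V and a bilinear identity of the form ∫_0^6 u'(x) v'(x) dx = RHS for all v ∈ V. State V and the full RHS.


V = H^1(0, 6) (v unrestricted at boundary; u is determined up to an additive constant); weak form: ∫_0^6 u'v' dx = ∫_0^6 (3 - x) v dx + 2·v(6) − 2·v(0) for all v ∈ V.

Multiply both sides by a test function v and integrate from 0 to 6:
  ∫_0^6 −u''(x) v(x) dx = ∫_0^6 f(x) v(x) dx.
Integrate the LHS by parts once:
  ∫_0^6 −u'' v dx = −[u'(x) v(x)]_0^6 + ∫_0^6 u'(x) v'(x) dx.
Thus ∫_0^6 u'(x) v'(x) dx = ∫_0^6 f(x) v(x) dx + [u'(x) v(x)]_0^6.
Choose V so that boundary terms are either known or forced to vanish.
u has inhomogeneous Neumann u'(0) = 2, u'(6) = 2. [u' v]_0^6 = (2)·v(6) − (2)·v(0) = 2·v(6) − 2·v(0). Take V = H^1(0, 6); boundary term becomes part of RHS.
Weak formulation: find u (satisfying any essential BC) such that ∫_0^6 u'(x) v'(x) dx = ∫_0^6 f v dx + 2·v(6) − 2·v(0) for all v ∈ V (Neumann data are natural BCs: they enter the RHS as boundary terms).
Substituting f(x) = 3 - x, the right-hand side is ∫_0^6 (3 - x) v dx + 2·v(6) − 2·v(0).
Compatibility check (pure Neumann): taking v ≡ 1 ∈ V gives 0 = ∫_0^6 f dx + (2) − (2), i.e. ∫_0^6 f dx must equal u'(0) − u'(6) = 0. Indeed ∫_0^6 (3 - x) dx = 0, so the data are compatible. The solution is then unique only up to an additive constant (fix it e.g. by requiring ∫_0^6 u dx = 0).


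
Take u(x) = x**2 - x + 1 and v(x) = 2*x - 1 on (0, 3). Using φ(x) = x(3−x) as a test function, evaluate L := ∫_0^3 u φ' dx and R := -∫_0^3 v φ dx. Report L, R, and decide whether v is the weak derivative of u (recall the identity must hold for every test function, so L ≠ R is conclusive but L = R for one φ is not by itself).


LHS = -9, RHS = -9. Yes, v = u' weakly.

u(x) = x**2 - x + 1, classical derivative u'(x) = 2*x - 1.
φ(x) = x(3−x), so φ'(x) = 3 - 2*x.
Note φ(0) = φ(3) = 0, so the boundary term u·φ vanishes.
LHS = ∫_0^3 u(x) φ'(x) dx = ∫_0^3 (-2*x^3 + 5*x^2 - 5*x + 3) dx. Term by term:
  ∫_0^3 -2*x^3 dx = -81/2;  ∫_0^3 5*x^2 dx = 45;  ∫_0^3 -5*x dx = -45/2;
  ∫_0^3 3 dx = 9.
Sum: -81/2 + 45 − 45/2 + 9 = -9.
So LHS = -9.
∫_0^3 v(x) φ(x) dx = ∫_0^3 (-2*x^3 + 7*x^2 - 3*x) dx. Term by term:
  ∫_0^3 -2*x^3 dx = -81/2;  ∫_0^3 7*x^2 dx = 63;  ∫_0^3 -3*x dx = -27/2.
Sum: -81/2 + 63 − 27/2 = 9.
So RHS = -∫_0^3 v(x) φ(x) dx = -9.
LHS = RHS, so the identity holds for this test φ.
Moreover u is smooth here and v(x) = u'(x) = 2*x - 1 pointwise, so the identity holds for every test function. Hence v is the weak derivative of u.


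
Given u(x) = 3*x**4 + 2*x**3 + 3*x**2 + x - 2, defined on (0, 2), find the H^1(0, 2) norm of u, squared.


||u||_{H^1}^2 = 768442/105

The H^1 norm (squared) on an interval (0, L) is
  ||u||_{H^1}^2 = ∫_0^L u(x)^2 dx + ∫_0^L u'(x)^2 dx.
Compute u'(x) = 12*x**3 + 6*x**2 + 6*x + 1.
Then u(x)^2 = 9*x**8 + 12*x**7 + 22*x**6 + 18*x**5 + x**4 - 2*x**3 - 11*x**2 - 4*x + 4 and u'(x)^2 = 144*x**6 + 144*x**5 + 180*x**4 + 96*x**3 + 48*x**2 + 12*x + 1.
Integrate each monomial from 0 to 2 using ∫_0^2 c·x^n dx = c·2^(n+1)/(n+1):
  ∫_0^2 u(x)^2 dx = ∫_0^2 (9*x^8 + 12*x^7 + 22*x^6 + 18*x^5 + x^4 - 2*x^3 - 11*x^2 - 4*x + 4) dx. Term by term:
    ∫_0^2 9*x^8 dx = 512;  ∫_0^2 12*x^7 dx = 384;  ∫_0^2 22*x^6 dx = 2816/7;
    ∫_0^2 18*x^5 dx = 192;  ∫_0^2 x^4 dx = 32/5;  ∫_0^2 -2*x^3 dx = -8;
    ∫_0^2 -11*x^2 dx = -88/3;  ∫_0^2 -4*x dx = -8;  ∫_0^2 4 dx = 8.
  Sum: 512 + 384 + 2816/7 + 192 + 32/5 − 8 − 88/3 − 8 + 8 = 153232/105.
  ∫_0^2 u'(x)^2 dx = ∫_0^2 (144*x^6 + 144*x^5 + 180*x^4 + 96*x^3 + 48*x^2 + 12*x + 1) dx. Term by term:
    ∫_0^2 144*x^6 dx = 18432/7;  ∫_0^2 144*x^5 dx = 1536;  ∫_0^2 180*x^4 dx = 1152;
    ∫_0^2 96*x^3 dx = 384;  ∫_0^2 48*x^2 dx = 128;  ∫_0^2 12*x dx = 24;
    ∫_0^2 1 dx = 2.
  Sum: 18432/7 + 1536 + 1152 + 384 + 128 + 24 + 2 = 41014/7.
Adding: ||u||_{H^1}^2 = 153232/105 + 41014/7 = 768442/105.


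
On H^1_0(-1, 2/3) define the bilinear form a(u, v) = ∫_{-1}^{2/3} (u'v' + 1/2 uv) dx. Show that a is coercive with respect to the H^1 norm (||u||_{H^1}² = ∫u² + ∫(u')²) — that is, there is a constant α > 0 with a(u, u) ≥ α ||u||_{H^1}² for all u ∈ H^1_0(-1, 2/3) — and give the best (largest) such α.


α = (25 + 18*π^2)/(2*(25 + 9*π^2))

Coercivity of a(·,·) on H^1_0(-1, 2/3) means a(u, u) ≥ α ||u||_{H^1}² for every u ∈ H^1_0.
The interval has length L = 5/3, and Poincaré/coercivity depend only on L. Here a(u, u) = ∫(u')² + (1/2)·∫u².
Here 0 < c = 1/2 < 1. The condition a(u,u) ≥ α||u||_{H^1}² reads (1−α)∫(u')² ≥ (α−c)∫u². Any admissible α is ≤ 1 (rapidly oscillating u have ∫u²/∫(u')² → 0), and α = 1 would force 0 ≥ (1−c)∫u², impossible since c < 1; so 1−α > 0. By the sharp Poincaré inequality on H^1_0 of an interval of length L, ∫(u')² ≥ (π/L)²∫u² with equality for the first sine mode sin(π(x−x₀)/L) (x₀ the left endpoint), so the inequality holds for all u iff (1−α)(π/L)² ≥ α − c, i.e. α ≤ ((π/L)² + c)/((π/L)² + 1) = (1 + c(L/π)²)/(1 + (L/π)²). With (π/L)² = 9*π^2/25 and c = 1/2, the largest admissible constant is α = ((π/L)² + c)/((π/L)² + 1).
Simplifying, α = (25 + 18*π^2)/(2*(25 + 9*π^2)).


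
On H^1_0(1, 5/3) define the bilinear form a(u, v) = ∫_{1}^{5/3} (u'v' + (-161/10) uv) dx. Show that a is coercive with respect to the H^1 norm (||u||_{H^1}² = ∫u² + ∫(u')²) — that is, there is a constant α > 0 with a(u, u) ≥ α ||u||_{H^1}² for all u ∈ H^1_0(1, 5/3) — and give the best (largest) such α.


α = (-322 + 45*π^2)/(5*(4 + 9*π^2))

Coercivity of a(·,·) on H^1_0(1, 5/3) means a(u, u) ≥ α ||u||_{H^1}² for every u ∈ H^1_0.
The interval has length L = 2/3, and Poincaré/coercivity depend only on L. Here a(u, u) = ∫(u')² + (-161/10)·∫u².
Here c = -161/10 < 0 with |c| < (π/L)² = 9*π^2/4, so coercivity still holds. The condition a(u,u) ≥ α||u||_{H^1}² reads (1−α)∫(u')² ≥ (α−c)∫u². Any admissible α is ≤ 1 (rapidly oscillating u have ∫u²/∫(u')² → 0), and α = 1 would force 0 ≥ (1−c)∫u², impossible since c < 1; so 1−α > 0. By the sharp Poincaré inequality on H^1_0 of an interval of length L, ∫(u')² ≥ (π/L)²∫u² with equality for the first sine mode sin(π(x−x₀)/L) (x₀ the left endpoint), so the inequality holds for all u iff (1−α)(π/L)² ≥ α − c, i.e. α ≤ ((π/L)² + c)/((π/L)² + 1) = (1 + c(L/π)²)/(1 + (L/π)²). (Direct route, valid since c ≤ 0: Poincaré gives c∫u² ≥ c(L/π)²∫(u')², so a(u,u) ≥ (1 + c(L/π)²)∫(u')², while ||u||_{H^1}² ≤ (1 + (L/π)²)∫(u')²; dividing yields the same α.) With (π/L)² = 9*π^2/4 and c = -161/10, the largest admissible constant is α = ((π/L)² + c)/((π/L)² + 1).
Simplifying, α = (-322 + 45*π^2)/(5*(4 + 9*π^2)).


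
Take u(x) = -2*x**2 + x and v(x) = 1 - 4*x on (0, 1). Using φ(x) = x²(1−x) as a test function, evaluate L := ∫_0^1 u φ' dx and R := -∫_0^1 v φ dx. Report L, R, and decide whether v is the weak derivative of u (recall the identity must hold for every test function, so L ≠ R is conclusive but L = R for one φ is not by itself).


LHS = 7/60, RHS = 7/60. Yes, v = u' weakly.

u(x) = -2*x**2 + x, classical derivative u'(x) = 1 - 4*x.
φ(x) = x²(1−x), so φ'(x) = x*(2 - 3*x).
Note φ(0) = φ(1) = 0, so the boundary term u·φ vanishes.
LHS = ∫_0^1 u(x) φ'(x) dx = ∫_0^1 (6*x^4 - 7*x^3 + 2*x^2) dx. Term by term:
  ∫_0^1 6*x^4 dx = 6/5;  ∫_0^1 -7*x^3 dx = -7/4;  ∫_0^1 2*x^2 dx = 2/3.
Sum: 6/5 − 7/4 + 2/3 = 7/60.
So LHS = 7/60.
∫_0^1 v(x) φ(x) dx = ∫_0^1 (4*x^4 - 5*x^3 + x^2) dx. Term by term:
  ∫_0^1 4*x^4 dx = 4/5;  ∫_0^1 -5*x^3 dx = -5/4;  ∫_0^1 x^2 dx = 1/3.
Sum: 4/5 − 5/4 + 1/3 = -7/60.
So RHS = -∫_0^1 v(x) φ(x) dx = 7/60.
LHS = RHS, so the identity holds for this test φ.
Moreover u is smooth here and v(x) = u'(x) = 1 - 4*x pointwise, so the identity holds for every test function. Hence v is the weak derivative of u.
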